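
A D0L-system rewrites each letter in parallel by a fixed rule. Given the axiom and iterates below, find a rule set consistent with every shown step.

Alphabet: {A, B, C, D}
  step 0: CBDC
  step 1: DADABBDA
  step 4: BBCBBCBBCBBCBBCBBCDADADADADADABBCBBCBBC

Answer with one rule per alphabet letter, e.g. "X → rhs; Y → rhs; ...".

  step 0 ⇒ step 1: CBDC ⇒ DA·DA·BB·DA
    B ↦ DA
    C ↦ DA
    D ↦ BB
    A ↦ C  (constrained at step 1)

A->C, B->DA, C->DA, D->BB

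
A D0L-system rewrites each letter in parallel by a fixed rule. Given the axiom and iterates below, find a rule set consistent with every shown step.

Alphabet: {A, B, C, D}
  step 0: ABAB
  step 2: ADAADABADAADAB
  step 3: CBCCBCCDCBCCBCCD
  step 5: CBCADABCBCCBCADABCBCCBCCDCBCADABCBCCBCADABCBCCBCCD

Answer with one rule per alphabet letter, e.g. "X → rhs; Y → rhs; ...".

A->C, B->CD, C->ADA, D->B

  step 2 ⇒ step 3: ADAADABADAADAB ⇒ C·B·C·C·B·C·CD·C·B·C·C·B·C·CD
    A ↦ C
    B ↦ CD
    D ↦ B
    C ↦ ADA  (constrained at step 3)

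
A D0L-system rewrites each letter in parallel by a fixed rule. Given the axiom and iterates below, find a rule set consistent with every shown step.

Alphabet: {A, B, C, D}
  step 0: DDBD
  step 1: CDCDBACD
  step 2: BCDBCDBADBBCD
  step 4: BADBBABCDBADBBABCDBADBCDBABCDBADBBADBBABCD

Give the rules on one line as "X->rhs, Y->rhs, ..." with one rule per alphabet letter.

  step 1 ⇒ step 2: CDCDBACD ⇒ B·CD·B·CD·BA·DB·B·CD
    A ↦ DB
    B ↦ BA
    C ↦ B
    D ↦ CD

A->DB, B->BA, C->B, D->CD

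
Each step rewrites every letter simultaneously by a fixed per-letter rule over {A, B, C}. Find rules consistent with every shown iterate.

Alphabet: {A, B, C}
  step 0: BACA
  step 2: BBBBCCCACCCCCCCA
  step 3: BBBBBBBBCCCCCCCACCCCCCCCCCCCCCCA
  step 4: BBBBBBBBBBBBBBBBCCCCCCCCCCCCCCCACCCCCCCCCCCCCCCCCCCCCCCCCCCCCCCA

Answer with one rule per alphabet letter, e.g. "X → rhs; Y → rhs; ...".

A->CA, B->BB, C->CC

  step 3 ⇒ step 4: BBBBBBBBCCCCCCCACCCCCCCCCCCCCCCA ⇒ BB·BB·BB·BB·BB·BB·BB·BB·CC·CC·CC·CC·CC·CC·CC·CA·CC·CC·CC·CC·CC·CC·CC·CC·CC·CC·CC·CC·CC·CC·CC·CA
    A ↦ CA
    B ↦ BB
    C ↦ CC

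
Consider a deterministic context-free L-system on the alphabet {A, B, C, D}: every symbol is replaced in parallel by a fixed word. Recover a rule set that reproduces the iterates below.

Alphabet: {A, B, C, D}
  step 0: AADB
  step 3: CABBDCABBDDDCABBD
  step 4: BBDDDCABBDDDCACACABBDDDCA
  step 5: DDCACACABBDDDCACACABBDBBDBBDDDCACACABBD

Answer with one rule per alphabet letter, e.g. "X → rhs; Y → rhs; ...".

A->BD, B->D, C->B, D->CA

  step 4 ⇒ step 5: BBDDDCABBDDDCACACABBDDDCA ⇒ D·D·CA·CA·CA·B·BD·D·D·CA·CA·CA·B·BD·B·BD·B·BD·D·D·CA·CA·CA·B·BD
    A ↦ BD
    B ↦ D
    C ↦ B
    D ↦ CA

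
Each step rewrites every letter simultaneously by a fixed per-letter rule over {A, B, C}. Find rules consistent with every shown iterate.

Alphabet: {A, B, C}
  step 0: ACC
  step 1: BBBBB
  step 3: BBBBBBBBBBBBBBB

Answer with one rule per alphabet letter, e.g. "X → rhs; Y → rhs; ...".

  step 0 ⇒ step 1: ACC ⇒ B·BB·BB
    A ↦ B
    C ↦ BB
    B ↦ AC  (constrained at step 1)

A->B, B->AC, C->BB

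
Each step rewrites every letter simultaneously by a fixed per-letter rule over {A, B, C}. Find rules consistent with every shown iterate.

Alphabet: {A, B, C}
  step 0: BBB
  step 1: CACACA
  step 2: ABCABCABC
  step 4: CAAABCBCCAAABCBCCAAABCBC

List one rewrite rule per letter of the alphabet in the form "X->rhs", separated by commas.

  step 1 ⇒ step 2: CACACA ⇒ A·BC·A·BC·A·BC
    A ↦ BC
    C ↦ A
  step 0 ⇒ step 1: BBB ⇒ CA·CA·CA
    B ↦ CA

A->BC, B->CA, C->A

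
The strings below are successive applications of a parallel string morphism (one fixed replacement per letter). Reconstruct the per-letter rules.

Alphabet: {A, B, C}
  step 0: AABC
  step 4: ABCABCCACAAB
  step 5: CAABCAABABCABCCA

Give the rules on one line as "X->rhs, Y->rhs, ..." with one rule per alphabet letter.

  step 4 ⇒ step 5: ABCABCCACAAB ⇒ C·A·AB·C·A·AB·AB·C·AB·C·C·A
    A ↦ C
    B ↦ A
    C ↦ AB

A->C, B->A, C->AB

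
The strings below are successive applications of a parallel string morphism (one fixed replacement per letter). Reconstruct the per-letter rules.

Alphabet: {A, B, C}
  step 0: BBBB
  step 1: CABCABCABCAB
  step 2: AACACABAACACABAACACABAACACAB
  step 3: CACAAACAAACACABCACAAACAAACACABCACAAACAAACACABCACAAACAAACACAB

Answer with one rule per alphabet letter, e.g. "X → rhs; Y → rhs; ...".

A->CA, B->CAB, C->AA

  step 2 ⇒ step 3: AACACABAACACABAACACABAACACAB ⇒ CA·CA·AA·CA·AA·CA·CAB·CA·CA·AA·CA·AA·CA·CAB·CA·CA·AA·CA·AA·CA·CAB·CA·CA·AA·CA·AA·CA·CAB
    A ↦ CA
    B ↦ CAB
    C ↦ AA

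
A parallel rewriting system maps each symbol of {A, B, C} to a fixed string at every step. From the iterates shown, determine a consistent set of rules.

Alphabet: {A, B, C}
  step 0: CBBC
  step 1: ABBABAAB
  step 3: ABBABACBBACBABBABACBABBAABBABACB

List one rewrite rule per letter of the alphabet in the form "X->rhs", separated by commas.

A->CB, B->BA, C->AB

  step 0 ⇒ step 1: CBBC ⇒ AB·BA·BA·AB
    B ↦ BA
    C ↦ AB
    A ↦ CB  (constrained at step 1)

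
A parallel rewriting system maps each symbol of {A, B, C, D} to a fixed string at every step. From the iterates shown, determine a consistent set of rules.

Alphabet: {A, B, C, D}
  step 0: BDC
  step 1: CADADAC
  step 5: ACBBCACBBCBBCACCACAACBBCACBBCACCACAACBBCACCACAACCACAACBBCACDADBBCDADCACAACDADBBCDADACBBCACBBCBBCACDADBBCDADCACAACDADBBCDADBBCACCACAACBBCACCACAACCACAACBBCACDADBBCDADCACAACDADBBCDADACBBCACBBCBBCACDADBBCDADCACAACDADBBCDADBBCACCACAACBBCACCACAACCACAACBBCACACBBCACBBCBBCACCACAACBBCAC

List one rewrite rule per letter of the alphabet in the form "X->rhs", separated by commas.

A->BBC, B->CA, C->AC, D->DAD

  step 0 ⇒ step 1: BDC ⇒ CA·DAD·AC
    B ↦ CA
    C ↦ AC
    D ↦ DAD
    A ↦ BBC  (constrained at step 1)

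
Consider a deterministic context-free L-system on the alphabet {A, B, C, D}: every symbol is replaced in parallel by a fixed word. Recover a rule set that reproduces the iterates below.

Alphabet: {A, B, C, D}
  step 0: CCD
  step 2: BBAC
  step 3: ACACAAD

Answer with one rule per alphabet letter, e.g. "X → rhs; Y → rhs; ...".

  step 2 ⇒ step 3: BBAC ⇒ AC·AC·AA·D
    A ↦ AA
    B ↦ AC
    C ↦ D
    D ↦ B  (constrained at step 0)

A->AA, B->AC, C->D, D->B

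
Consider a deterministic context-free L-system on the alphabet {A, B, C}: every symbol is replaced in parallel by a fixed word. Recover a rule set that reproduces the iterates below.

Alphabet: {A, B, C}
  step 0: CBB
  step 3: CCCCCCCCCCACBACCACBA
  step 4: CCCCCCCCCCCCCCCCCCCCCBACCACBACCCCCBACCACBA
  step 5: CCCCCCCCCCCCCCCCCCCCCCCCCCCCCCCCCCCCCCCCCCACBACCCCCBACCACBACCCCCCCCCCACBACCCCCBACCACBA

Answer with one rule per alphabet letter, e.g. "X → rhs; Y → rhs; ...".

  step 4 ⇒ step 5: CCCCCCCCCCCCCCCCCCCCCBACCACBACCCCCBACCACBA ⇒ CC·CC·CC·CC·CC·CC·CC·CC·CC·CC·CC·CC·CC·CC·CC·CC·CC·CC·CC·CC·CC·A·CBA·CC·CC·CBA·CC·A·CBA·CC·CC·CC·CC·CC·A·CBA·CC·CC·CBA·CC·A·CBA
    A ↦ CBA
    B ↦ A
    C ↦ CC

A->CBA, B->A, C->CC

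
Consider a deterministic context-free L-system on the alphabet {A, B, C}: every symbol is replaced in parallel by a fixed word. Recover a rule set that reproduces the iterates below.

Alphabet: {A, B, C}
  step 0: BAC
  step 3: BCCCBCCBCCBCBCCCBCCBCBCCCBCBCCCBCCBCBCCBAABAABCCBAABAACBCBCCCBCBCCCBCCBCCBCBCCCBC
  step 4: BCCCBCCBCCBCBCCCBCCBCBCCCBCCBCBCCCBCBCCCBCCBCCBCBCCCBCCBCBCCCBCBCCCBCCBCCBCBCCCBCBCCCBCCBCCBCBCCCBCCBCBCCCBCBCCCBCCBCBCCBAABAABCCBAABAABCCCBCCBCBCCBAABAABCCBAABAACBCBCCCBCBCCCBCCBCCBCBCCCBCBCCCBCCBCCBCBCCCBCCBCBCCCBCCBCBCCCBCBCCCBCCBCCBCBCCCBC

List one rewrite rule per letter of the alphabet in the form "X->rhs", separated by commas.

A->BAA, B->BCC, C->CBC

  step 3 ⇒ step 4: BCCCBCCBCCBCBCCCBCCBCBCCCBCBCCCBCCBCBCCBAABAABCCBAABAACBCBCCCBCBCCCBCCBCCBCBCCCBC ⇒ BCC·CBC·CBC·CBC·BCC·CBC·CBC·BCC·CBC·CBC·BCC·CBC·BCC·CBC·CBC·CBC·BCC·CBC·CBC·BCC·CBC·BCC·CBC·CBC·CBC·BCC·CBC·BCC·CBC·CBC·CBC·BCC·CBC·CBC·BCC·CBC·BCC·CBC·CBC·BCC·BAA·BAA·BCC·BAA·BAA·BCC·CBC·CBC·BCC·BAA·BAA·BCC·BAA·BAA·CBC·BCC·CBC·BCC·CBC·CBC·CBC·BCC·CBC·BCC·CBC·CBC·CBC·BCC·CBC·CBC·BCC·CBC·CBC·BCC·CBC·BCC·CBC·CBC·CBC·BCC·CBC
    A ↦ BAA
    B ↦ BCC
    C ↦ CBC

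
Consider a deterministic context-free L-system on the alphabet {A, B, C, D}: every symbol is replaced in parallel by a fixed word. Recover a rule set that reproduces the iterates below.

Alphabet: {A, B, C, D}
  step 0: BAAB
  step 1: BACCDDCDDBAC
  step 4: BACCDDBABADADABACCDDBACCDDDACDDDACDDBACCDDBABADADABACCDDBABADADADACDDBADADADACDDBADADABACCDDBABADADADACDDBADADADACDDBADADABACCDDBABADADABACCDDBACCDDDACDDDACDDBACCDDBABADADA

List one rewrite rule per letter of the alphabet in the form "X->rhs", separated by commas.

A->CDD, B->BAC, C->BA, D->DA

  step 0 ⇒ step 1: BAAB ⇒ BAC·CDD·CDD·BAC
    A ↦ CDD
    B ↦ BAC
    C ↦ BA  (constrained at step 1)
    D ↦ DA  (constrained at step 1)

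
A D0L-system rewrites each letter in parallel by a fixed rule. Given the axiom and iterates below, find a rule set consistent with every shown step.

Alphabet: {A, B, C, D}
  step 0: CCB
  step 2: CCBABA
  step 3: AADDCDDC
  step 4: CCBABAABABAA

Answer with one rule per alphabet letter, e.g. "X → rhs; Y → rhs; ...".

  step 3 ⇒ step 4: AADDCDDC ⇒ C·C·BA·BA·A·BA·BA·A
    A ↦ C
    C ↦ A
    D ↦ BA
  step 2 ⇒ step 3: CCBABA ⇒ A·A·DD·C·DD·C
    B ↦ DD

A->C, B->DD, C->A, D->BA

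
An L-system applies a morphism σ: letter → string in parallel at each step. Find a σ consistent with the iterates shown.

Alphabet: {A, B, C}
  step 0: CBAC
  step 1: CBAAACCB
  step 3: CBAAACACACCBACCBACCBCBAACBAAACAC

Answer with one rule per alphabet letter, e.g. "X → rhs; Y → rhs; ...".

  step 0 ⇒ step 1: CBAC ⇒ CB·AA·AC·CB
    A ↦ AC
    B ↦ AA
    C ↦ CB

A->AC, B->AA, C->CB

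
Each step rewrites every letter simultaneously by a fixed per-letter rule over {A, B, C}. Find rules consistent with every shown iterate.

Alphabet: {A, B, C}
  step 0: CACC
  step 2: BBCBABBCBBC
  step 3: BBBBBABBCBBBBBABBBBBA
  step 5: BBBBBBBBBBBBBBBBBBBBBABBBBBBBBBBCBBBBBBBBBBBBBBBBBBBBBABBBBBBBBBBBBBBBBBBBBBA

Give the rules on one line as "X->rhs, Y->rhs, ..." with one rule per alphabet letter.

A->C, B->BB, C->BA

  step 2 ⇒ step 3: BBCBABBCBBC ⇒ BB·BB·BA·BB·C·BB·BB·BA·BB·BB·BA
    A ↦ C
    B ↦ BB
    C ↦ BA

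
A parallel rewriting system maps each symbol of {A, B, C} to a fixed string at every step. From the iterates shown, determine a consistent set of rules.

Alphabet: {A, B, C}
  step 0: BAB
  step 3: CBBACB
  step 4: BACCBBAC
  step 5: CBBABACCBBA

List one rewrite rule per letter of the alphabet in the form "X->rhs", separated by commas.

  step 4 ⇒ step 5: BACCBBAC ⇒ C·B·BA·BA·C·C·B·BA
    A ↦ B
    B ↦ C
    C ↦ BA

A->B, B->C, C->BA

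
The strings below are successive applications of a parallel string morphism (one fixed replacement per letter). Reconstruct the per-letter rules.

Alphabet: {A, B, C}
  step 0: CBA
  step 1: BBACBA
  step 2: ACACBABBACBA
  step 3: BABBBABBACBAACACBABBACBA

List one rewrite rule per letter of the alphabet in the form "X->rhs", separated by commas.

A->BA, B->AC, C->BB

  step 2 ⇒ step 3: ACACBABBACBA ⇒ BA·BB·BA·BB·AC·BA·AC·AC·BA·BB·AC·BA
    A ↦ BA
    B ↦ AC
    C ↦ BB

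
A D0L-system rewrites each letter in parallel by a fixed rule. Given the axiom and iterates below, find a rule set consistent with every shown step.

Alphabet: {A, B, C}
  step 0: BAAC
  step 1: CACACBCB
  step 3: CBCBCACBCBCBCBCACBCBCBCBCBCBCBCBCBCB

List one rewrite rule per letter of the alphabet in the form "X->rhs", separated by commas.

A->AC, B->C, C->BCB

  step 0 ⇒ step 1: BAAC ⇒ C·AC·AC·BCB
    A ↦ AC
    B ↦ C
    C ↦ BCB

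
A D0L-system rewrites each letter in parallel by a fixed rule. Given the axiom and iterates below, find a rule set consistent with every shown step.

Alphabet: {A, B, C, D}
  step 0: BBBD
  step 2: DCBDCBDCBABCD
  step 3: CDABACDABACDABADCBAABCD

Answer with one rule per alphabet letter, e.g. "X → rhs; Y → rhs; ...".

A->DCB, B->A, C->AB, D->CD

  step 2 ⇒ step 3: DCBDCBDCBABCD ⇒ CD·AB·A·CD·AB·A·CD·AB·A·DCB·A·AB·CD
    A ↦ DCB
    B ↦ A
    C ↦ AB
    D ↦ CD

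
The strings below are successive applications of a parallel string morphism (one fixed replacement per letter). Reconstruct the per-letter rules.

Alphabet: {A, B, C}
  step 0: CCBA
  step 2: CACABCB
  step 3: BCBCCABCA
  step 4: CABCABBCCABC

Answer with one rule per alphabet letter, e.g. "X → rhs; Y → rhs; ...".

A->C, B->CA, C->B

  step 3 ⇒ step 4: BCBCCABCA ⇒ CA·B·CA·B·B·C·CA·B·C
    A ↦ C
    B ↦ CA
    C ↦ B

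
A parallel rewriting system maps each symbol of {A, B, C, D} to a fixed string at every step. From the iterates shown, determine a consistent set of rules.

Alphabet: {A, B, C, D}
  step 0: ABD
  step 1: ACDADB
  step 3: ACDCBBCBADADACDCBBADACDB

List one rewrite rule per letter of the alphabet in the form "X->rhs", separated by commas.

  step 0 ⇒ step 1: ABD ⇒ ACD·AD·B
    A ↦ ACD
    B ↦ AD
    D ↦ B
    C ↦ CB  (constrained at step 1)

A->ACD, B->AD, C->CB, D->B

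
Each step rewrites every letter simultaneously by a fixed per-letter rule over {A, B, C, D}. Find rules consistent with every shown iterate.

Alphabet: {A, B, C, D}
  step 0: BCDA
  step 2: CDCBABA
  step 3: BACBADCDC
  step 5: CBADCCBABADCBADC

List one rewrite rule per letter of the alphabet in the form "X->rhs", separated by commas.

A->C, B->D, C->BA, D->C

  step 2 ⇒ step 3: CDCBABA ⇒ BA·C·BA·D·C·D·C
    A ↦ C
    B ↦ D
    C ↦ BA
    D ↦ C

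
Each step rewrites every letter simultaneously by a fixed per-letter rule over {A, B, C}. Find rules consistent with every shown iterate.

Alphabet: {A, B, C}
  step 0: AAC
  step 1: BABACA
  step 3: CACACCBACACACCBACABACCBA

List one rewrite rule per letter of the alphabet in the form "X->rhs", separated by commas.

  step 0 ⇒ step 1: AAC ⇒ BA·BA·CA
    A ↦ BA
    C ↦ CA
    B ↦ CC  (constrained at step 1)

A->BA, B->CC, C->CA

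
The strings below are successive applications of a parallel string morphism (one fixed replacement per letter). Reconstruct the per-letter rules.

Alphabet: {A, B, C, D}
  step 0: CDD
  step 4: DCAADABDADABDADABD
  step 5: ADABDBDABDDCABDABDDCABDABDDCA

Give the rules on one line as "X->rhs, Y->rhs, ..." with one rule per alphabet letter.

A->BD, B->DC, C->DA, D->A

  step 4 ⇒ step 5: DCAADABDADABDADABD ⇒ A·DA·BD·BD·A·BD·DC·A·BD·A·BD·DC·A·BD·A·BD·DC·A
    A ↦ BD
    B ↦ DC
    C ↦ DA
    D ↦ A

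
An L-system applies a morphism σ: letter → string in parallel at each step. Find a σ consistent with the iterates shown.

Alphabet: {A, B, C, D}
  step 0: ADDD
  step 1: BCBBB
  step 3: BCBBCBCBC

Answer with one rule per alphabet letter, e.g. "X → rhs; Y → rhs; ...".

  step 0 ⇒ step 1: ADDD ⇒ BC·B·B·B
    A ↦ BC
    D ↦ B
    B ↦ A  (constrained at step 1)
    C ↦ D  (constrained at step 1)

A->BC, B->A, C->D, D->B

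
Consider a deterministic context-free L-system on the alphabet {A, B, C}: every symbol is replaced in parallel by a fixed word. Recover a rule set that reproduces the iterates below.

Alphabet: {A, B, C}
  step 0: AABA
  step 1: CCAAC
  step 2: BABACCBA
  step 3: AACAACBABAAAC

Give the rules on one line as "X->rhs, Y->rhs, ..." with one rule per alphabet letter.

  step 2 ⇒ step 3: BABACCBA ⇒ AA·C·AA·C·BA·BA·AA·C
    A ↦ C
    B ↦ AA
    C ↦ BA

A->C, B->AA, C->BA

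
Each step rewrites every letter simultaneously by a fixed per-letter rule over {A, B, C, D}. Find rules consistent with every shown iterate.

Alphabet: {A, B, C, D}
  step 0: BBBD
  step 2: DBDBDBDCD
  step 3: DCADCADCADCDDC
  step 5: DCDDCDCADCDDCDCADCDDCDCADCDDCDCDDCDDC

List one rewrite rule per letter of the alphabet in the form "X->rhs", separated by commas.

A->DB, B->A, C->D, D->DC

  step 2 ⇒ step 3: DBDBDBDCD ⇒ DC·A·DC·A·DC·A·DC·D·DC
    B ↦ A
    C ↦ D
    D ↦ DC
    A ↦ DB  (constrained at step 3)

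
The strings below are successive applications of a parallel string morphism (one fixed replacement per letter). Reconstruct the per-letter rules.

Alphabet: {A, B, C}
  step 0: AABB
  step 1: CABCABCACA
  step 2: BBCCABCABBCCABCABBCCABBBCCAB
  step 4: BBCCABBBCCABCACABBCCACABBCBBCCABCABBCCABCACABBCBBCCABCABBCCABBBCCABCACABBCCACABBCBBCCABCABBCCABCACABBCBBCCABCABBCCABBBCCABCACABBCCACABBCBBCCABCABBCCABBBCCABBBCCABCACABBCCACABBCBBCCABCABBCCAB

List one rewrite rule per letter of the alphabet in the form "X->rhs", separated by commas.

A->CAB, B->CA, C->BBC

  step 1 ⇒ step 2: CABCABCACA ⇒ BBC·CAB·CA·BBC·CAB·CA·BBC·CAB·BBC·CAB
    A ↦ CAB
    B ↦ CA
    C ↦ BBC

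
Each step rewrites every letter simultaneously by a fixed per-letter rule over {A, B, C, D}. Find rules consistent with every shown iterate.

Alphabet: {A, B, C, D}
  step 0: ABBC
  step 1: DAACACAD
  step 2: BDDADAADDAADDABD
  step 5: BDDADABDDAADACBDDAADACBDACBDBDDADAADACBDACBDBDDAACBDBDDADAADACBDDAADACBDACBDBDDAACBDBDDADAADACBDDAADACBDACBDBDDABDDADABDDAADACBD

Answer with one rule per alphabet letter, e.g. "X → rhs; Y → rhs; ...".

A->DA, B->AC, C->AD, D->BD

  step 1 ⇒ step 2: DAACACAD ⇒ BD·DA·DA·AD·DA·AD·DA·BD
    A ↦ DA
    C ↦ AD
    D ↦ BD
  step 0 ⇒ step 1: ABBC ⇒ DA·AC·AC·AD
    B ↦ AC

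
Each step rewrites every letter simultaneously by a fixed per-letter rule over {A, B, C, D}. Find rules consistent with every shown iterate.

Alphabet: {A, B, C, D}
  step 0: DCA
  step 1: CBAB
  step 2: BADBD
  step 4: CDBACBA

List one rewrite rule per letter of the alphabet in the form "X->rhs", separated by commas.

A->B, B->D, C->BA, D->C

  step 1 ⇒ step 2: CBAB ⇒ BA·D·B·D
    A ↦ B
    B ↦ D
    C ↦ BA
  step 0 ⇒ step 1: DCA ⇒ C·BA·B
    D ↦ C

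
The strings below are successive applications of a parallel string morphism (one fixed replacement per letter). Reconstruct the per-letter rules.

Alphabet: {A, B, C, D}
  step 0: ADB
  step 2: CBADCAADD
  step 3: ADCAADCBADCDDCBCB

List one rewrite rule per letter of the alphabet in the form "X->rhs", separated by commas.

  step 2 ⇒ step 3: CBADCAADD ⇒ ADC·AA·D·CB·ADC·D·D·CB·CB
    A ↦ D
    B ↦ AA
    C ↦ ADC
    D ↦ CB

A->D, B->AA, C->ADC, D->CB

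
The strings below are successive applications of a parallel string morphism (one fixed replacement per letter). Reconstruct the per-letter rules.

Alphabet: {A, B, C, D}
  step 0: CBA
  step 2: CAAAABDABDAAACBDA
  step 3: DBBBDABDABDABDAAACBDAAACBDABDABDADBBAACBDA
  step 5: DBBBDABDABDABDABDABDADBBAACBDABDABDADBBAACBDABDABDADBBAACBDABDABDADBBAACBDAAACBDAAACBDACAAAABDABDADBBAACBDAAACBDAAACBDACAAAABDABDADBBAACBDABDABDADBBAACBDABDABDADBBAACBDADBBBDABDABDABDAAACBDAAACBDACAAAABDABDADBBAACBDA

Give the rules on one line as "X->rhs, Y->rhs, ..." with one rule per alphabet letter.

A->BDA, B->AA, C->DBB, D->C

  step 2 ⇒ step 3: CAAAABDABDAAACBDA ⇒ DBB·BDA·BDA·BDA·BDA·AA·C·BDA·AA·C·BDA·BDA·BDA·DBB·AA·C·BDA
    A ↦ BDA
    B ↦ AA
    C ↦ DBB
    D ↦ C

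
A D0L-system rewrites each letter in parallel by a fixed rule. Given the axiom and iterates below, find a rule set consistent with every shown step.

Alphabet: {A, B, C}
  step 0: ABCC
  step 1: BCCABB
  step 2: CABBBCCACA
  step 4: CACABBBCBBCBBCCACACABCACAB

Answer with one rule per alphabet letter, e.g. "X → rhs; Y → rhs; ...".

  step 1 ⇒ step 2: BCCABB ⇒ CA·B·B·BC·CA·CA
    A ↦ BC
    B ↦ CA
    C ↦ B

A->BC, B->CA, C->B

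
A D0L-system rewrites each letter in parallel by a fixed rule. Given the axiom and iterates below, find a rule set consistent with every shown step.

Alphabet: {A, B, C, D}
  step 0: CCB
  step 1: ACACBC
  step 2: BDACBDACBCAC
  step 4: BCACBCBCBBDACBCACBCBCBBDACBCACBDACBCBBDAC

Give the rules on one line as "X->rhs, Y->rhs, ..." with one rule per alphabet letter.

A->BD, B->BC, C->AC, D->B

  step 1 ⇒ step 2: ACACBC ⇒ BD·AC·BD·AC·BC·AC
    A ↦ BD
    B ↦ BC
    C ↦ AC
    D ↦ B  (constrained at step 2)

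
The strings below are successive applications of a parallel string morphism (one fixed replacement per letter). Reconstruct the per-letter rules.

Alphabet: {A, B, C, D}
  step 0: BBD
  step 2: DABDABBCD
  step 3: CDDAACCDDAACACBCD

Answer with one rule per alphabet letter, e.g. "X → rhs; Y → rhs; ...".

A->DA, B->AC, C->B, D->CD

  step 2 ⇒ step 3: DABDABBCD ⇒ CD·DA·AC·CD·DA·AC·AC·B·CD
    A ↦ DA
    B ↦ AC
    C ↦ B
    D ↦ CD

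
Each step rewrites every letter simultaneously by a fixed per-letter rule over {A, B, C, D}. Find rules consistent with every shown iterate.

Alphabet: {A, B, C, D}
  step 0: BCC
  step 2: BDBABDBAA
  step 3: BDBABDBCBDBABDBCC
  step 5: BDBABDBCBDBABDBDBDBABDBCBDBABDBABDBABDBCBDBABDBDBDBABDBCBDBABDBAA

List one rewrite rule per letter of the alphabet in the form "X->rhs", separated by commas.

  step 2 ⇒ step 3: BDBABDBAA ⇒ BDB·A·BDB·C·BDB·A·BDB·C·C
    A ↦ C
    B ↦ BDB
    D ↦ A
    C ↦ D  (constrained at step 0)

A->C, B->BDB, C->D, D->A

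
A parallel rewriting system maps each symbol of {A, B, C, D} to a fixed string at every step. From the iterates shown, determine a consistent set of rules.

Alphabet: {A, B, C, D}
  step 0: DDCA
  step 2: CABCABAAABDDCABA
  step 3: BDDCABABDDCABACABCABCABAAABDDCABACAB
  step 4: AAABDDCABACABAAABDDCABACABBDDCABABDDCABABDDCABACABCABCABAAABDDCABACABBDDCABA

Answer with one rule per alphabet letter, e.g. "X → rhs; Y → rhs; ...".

  step 3 ⇒ step 4: BDDCABABDDCABACABCABCABAAABDDCABACAB ⇒ A·A·A·BDD·CAB·A·CAB·A·A·A·BDD·CAB·A·CAB·BDD·CAB·A·BDD·CAB·A·BDD·CAB·A·CAB·CAB·CAB·A·A·A·BDD·CAB·A·CAB·BDD·CAB·A
    A ↦ CAB
    B ↦ A
    C ↦ BDD
    D ↦ A

A->CAB, B->A, C->BDD, D->A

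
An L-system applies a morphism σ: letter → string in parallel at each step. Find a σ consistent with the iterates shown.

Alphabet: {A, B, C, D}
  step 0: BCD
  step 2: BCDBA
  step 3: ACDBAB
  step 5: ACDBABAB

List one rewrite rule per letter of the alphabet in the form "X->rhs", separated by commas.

  step 2 ⇒ step 3: BCDBA ⇒ A·CD·B·A·B
    A ↦ B
    B ↦ A
    C ↦ CD
    D ↦ B

A->B, B->A, C->CD, D->B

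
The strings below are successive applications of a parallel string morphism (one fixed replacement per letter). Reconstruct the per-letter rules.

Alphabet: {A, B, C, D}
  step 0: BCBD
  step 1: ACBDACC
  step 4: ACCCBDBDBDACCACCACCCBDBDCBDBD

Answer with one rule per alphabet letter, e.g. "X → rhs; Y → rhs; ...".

A->C, B->AC, C->BD, D->C

  step 0 ⇒ step 1: BCBD ⇒ AC·BD·AC·C
    B ↦ AC
    C ↦ BD
    D ↦ C
    A ↦ C  (constrained at step 1)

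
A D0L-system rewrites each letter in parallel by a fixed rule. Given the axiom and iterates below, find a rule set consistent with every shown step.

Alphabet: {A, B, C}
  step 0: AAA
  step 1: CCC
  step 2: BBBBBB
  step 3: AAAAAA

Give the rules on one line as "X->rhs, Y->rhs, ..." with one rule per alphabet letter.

  step 2 ⇒ step 3: BBBBBB ⇒ A·A·A·A·A·A
    B ↦ A
  step 0 ⇒ step 1: AAA ⇒ C·C·C
    A ↦ C
  step 1 ⇒ step 2: CCC ⇒ BB·BB·BB
    C ↦ BB

A->C, B->A, C->BB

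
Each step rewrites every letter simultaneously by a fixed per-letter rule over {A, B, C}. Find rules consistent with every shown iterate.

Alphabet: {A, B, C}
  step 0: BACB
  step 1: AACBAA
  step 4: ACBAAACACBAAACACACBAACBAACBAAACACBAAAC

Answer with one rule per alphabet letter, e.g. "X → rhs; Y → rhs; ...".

  step 0 ⇒ step 1: BACB ⇒ A·AC·BA·A
    A ↦ AC
    B ↦ A
    C ↦ BA

A->AC, B->A, C->BA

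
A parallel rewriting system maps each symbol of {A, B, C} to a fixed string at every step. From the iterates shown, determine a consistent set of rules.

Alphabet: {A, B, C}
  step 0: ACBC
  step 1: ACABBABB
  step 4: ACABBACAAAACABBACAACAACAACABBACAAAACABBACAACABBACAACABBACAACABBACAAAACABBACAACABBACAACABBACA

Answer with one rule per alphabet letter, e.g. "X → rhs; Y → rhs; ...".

A->ACA, B->A, C->BB

  step 0 ⇒ step 1: ACBC ⇒ ACA·BB·A·BB
    A ↦ ACA
    B ↦ A
    C ↦ BB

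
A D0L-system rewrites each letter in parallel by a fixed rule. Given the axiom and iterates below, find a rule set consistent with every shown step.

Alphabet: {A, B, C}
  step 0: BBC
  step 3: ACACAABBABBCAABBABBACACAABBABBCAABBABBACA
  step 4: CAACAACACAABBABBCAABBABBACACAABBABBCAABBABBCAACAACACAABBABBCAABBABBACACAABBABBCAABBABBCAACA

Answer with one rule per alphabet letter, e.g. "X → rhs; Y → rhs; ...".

  step 3 ⇒ step 4: ACACAABBABBCAABBABBACACAABBABBCAABBABBACA ⇒ CA·A·CA·A·CA·CA·ABB·ABB·CA·ABB·ABB·A·CA·CA·ABB·ABB·CA·ABB·ABB·CA·A·CA·A·CA·CA·ABB·ABB·CA·ABB·ABB·A·CA·CA·ABB·ABB·CA·ABB·ABB·CA·A·CA
    A ↦ CA
    B ↦ ABB
    C ↦ A

A->CA, B->ABB, C->A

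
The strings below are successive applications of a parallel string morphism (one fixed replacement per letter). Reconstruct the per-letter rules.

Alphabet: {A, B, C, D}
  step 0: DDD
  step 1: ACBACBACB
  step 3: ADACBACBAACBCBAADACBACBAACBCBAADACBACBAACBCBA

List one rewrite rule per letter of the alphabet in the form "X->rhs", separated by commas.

  step 0 ⇒ step 1: DDD ⇒ ACB·ACB·ACB
    D ↦ ACB
    A ↦ CBA  (constrained at step 1)
    B ↦ A  (constrained at step 1)
    C ↦ AD  (constrained at step 1)

A->CBA, B->A, C->AD, D->ACB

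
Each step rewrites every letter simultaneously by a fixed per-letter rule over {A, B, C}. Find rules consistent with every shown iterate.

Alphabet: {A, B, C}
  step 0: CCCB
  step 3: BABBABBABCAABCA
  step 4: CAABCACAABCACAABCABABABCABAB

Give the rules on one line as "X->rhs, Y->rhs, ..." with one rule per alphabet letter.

A->AB, B->CA, C->B

  step 3 ⇒ step 4: BABBABBABCAABCA ⇒ CA·AB·CA·CA·AB·CA·CA·AB·CA·B·AB·AB·CA·B·AB
    A ↦ AB
    B ↦ CA
    C ↦ B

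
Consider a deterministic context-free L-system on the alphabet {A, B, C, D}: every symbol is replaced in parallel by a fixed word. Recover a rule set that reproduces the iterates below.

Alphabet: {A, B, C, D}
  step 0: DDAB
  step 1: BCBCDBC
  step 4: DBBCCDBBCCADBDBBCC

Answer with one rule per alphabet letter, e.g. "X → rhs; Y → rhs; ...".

A->DB, B->C, C->A, D->BC

  step 0 ⇒ step 1: DDAB ⇒ BC·BC·DB·C
    A ↦ DB
    B ↦ C
    D ↦ BC
    C ↦ A  (constrained at step 1)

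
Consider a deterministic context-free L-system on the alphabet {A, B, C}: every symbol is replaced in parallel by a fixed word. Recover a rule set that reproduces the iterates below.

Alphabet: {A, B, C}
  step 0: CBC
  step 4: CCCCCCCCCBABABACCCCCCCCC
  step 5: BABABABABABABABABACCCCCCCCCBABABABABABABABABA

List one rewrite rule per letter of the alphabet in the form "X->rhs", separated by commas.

  step 4 ⇒ step 5: CCCCCCCCCBABABACCCCCCCCC ⇒ BA·BA·BA·BA·BA·BA·BA·BA·BA·C·CC·C·CC·C·CC·BA·BA·BA·BA·BA·BA·BA·BA·BA
    A ↦ CC
    B ↦ C
    C ↦ BA

A->CC, B->C, C->BA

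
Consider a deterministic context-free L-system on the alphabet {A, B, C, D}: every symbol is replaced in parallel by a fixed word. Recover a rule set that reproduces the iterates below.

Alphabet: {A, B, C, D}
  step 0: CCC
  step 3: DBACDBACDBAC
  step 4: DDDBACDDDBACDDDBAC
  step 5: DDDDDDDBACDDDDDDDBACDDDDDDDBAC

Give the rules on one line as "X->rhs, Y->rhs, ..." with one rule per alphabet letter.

  step 4 ⇒ step 5: DDDBACDDDBACDDDBAC ⇒ DD·DD·DD·D·B·AC·DD·DD·DD·D·B·AC·DD·DD·DD·D·B·AC
    A ↦ B
    B ↦ D
    C ↦ AC
    D ↦ DD

A->B, B->D, C->AC, D->DD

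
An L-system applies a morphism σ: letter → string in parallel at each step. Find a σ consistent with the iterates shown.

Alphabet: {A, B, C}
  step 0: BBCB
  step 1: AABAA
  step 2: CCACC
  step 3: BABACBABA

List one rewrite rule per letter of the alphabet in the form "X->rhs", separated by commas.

  step 2 ⇒ step 3: CCACC ⇒ BA·BA·C·BA·BA
    A ↦ C
    C ↦ BA
  step 0 ⇒ step 1: BBCB ⇒ A·A·BA·A
    B ↦ A

A->C, B->A, C->BA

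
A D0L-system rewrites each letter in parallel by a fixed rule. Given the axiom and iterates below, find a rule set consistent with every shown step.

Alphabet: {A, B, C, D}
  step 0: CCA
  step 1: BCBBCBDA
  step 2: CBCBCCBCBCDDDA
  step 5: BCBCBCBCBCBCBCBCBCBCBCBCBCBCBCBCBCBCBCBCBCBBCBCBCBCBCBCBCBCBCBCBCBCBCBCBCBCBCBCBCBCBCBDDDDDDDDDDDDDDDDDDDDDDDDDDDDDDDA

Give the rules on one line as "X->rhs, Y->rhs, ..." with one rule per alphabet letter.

  step 1 ⇒ step 2: BCBBCBDA ⇒ C·BCB·C·C·BCB·C·DD·DA
    A ↦ DA
    B ↦ C
    C ↦ BCB
    D ↦ DD

A->DA, B->C, C->BCB, D->DD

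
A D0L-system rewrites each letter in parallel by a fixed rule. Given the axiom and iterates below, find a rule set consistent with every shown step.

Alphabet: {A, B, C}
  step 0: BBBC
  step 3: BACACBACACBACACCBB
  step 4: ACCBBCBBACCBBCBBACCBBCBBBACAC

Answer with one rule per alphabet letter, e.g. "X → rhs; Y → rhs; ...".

A->CB, B->AC, C->B

  step 3 ⇒ step 4: BACACBACACBACACCBB ⇒ AC·CB·B·CB·B·AC·CB·B·CB·B·AC·CB·B·CB·B·B·AC·AC
    A ↦ CB
    B ↦ AC
    C ↦ B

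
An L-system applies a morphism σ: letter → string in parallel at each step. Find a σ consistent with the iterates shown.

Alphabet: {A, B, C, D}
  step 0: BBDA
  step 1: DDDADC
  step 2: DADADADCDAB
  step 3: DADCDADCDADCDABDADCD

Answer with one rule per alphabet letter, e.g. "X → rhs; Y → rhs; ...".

A->DC, B->D, C->B, D->DA

  step 2 ⇒ step 3: DADADADCDAB ⇒ DA·DC·DA·DC·DA·DC·DA·B·DA·DC·D
    A ↦ DC
    B ↦ D
    C ↦ B
    D ↦ DA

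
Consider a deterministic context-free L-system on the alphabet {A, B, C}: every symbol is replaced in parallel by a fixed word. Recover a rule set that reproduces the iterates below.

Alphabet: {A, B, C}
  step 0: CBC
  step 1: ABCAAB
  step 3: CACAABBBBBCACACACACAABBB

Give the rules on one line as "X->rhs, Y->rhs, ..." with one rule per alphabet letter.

  step 0 ⇒ step 1: CBC ⇒ AB·CA·AB
    B ↦ CA
    C ↦ AB
    A ↦ BB  (constrained at step 1)

A->BB, B->CA, C->AB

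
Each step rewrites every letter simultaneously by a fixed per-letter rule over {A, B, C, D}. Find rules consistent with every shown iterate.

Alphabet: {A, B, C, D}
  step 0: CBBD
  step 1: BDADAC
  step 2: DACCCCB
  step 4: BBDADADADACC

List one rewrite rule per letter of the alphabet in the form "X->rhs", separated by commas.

A->C, B->DA, C->B, D->C

  step 1 ⇒ step 2: BDADAC ⇒ DA·C·C·C·C·B
    A ↦ C
    B ↦ DA
    C ↦ B
    D ↦ C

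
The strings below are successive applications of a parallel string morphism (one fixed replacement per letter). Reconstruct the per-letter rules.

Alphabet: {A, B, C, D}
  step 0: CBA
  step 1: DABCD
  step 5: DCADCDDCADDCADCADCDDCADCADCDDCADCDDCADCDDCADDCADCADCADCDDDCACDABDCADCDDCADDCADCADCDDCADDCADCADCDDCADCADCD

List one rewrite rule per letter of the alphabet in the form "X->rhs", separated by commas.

A->CD, B->AB, C->D, D->DCA

  step 0 ⇒ step 1: CBA ⇒ D·AB·CD
    A ↦ CD
    B ↦ AB
    C ↦ D
    D ↦ DCA  (constrained at step 1)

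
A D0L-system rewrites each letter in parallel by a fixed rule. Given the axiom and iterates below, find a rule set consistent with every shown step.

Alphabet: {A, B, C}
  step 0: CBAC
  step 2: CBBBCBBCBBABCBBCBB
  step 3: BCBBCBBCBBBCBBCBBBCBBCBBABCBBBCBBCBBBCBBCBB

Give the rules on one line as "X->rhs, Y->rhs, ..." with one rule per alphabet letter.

  step 2 ⇒ step 3: CBBBCBBCBBABCBBCBB ⇒ B·CBB·CBB·CBB·B·CBB·CBB·B·CBB·CBB·AB·CBB·B·CBB·CBB·B·CBB·CBB
    A ↦ AB
    B ↦ CBB
    C ↦ B

A->AB, B->CBB, C->B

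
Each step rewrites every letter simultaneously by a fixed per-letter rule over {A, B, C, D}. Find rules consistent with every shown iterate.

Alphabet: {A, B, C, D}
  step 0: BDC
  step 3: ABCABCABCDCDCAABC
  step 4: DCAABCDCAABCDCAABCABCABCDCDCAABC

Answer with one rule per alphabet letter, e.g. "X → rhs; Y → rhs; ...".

  step 3 ⇒ step 4: ABCABCABCDCDCAABC ⇒ DC·AA·BC·DC·AA·BC·DC·AA·BC·A·BC·A·BC·DC·DC·AA·BC
    A ↦ DC
    B ↦ AA
    C ↦ BC
    D ↦ A

A->DC, B->AA, C->BC, D->A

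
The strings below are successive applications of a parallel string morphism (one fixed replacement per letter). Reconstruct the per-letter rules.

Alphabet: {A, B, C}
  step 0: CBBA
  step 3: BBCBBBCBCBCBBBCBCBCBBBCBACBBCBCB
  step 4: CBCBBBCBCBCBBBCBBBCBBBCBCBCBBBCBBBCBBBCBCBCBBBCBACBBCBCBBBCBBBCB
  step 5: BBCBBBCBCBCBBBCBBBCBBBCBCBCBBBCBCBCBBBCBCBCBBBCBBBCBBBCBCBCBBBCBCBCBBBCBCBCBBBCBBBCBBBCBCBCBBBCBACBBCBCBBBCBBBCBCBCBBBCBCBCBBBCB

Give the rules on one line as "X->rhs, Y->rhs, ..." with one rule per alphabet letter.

  step 4 ⇒ step 5: CBCBBBCBCBCBBBCBBBCBBBCBCBCBBBCBBBCBBBCBCBCBBBCBACBBCBCBBBCBBBCB ⇒ BB·CB·BB·CB·CB·CB·BB·CB·BB·CB·BB·CB·CB·CB·BB·CB·CB·CB·BB·CB·CB·CB·BB·CB·BB·CB·BB·CB·CB·CB·BB·CB·CB·CB·BB·CB·CB·CB·BB·CB·BB·CB·BB·CB·CB·CB·BB·CB·AC·BB·CB·CB·BB·CB·BB·CB·CB·CB·BB·CB·CB·CB·BB·CB
    A ↦ AC
    B ↦ CB
    C ↦ BB

A->AC, B->CB, C->BB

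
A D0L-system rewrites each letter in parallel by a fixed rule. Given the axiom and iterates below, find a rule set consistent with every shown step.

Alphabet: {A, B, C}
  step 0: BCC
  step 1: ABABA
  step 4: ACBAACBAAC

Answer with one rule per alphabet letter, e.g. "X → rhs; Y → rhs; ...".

A->C, B->A, C->BA

  step 0 ⇒ step 1: BCC ⇒ A·BA·BA
    B ↦ A
    C ↦ BA
    A ↦ C  (constrained at step 1)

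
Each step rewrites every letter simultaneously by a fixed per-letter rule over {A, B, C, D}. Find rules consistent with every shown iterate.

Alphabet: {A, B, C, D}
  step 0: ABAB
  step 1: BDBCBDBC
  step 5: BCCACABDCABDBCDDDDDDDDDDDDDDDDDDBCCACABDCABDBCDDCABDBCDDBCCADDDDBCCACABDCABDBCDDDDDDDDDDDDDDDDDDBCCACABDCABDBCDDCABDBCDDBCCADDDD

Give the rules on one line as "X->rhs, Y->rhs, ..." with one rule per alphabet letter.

A->BD, B->BC, C->CA, D->DD

  step 0 ⇒ step 1: ABAB ⇒ BD·BC·BD·BC
    A ↦ BD
    B ↦ BC
    C ↦ CA  (constrained at step 1)
    D ↦ DD  (constrained at step 1)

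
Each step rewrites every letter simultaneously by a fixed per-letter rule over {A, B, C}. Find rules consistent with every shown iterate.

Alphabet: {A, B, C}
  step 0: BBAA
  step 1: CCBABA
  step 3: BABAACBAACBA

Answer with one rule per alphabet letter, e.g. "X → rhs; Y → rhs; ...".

A->BA, B->C, C->A

  step 0 ⇒ step 1: BBAA ⇒ C·C·BA·BA
    A ↦ BA
    B ↦ C
    C ↦ A  (constrained at step 1)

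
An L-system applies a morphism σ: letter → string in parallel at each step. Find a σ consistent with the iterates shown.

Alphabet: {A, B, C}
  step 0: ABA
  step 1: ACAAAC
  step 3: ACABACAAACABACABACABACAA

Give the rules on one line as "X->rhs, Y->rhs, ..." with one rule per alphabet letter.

A->AC, B->AA, C->AB

  step 0 ⇒ step 1: ABA ⇒ AC·AA·AC
    A ↦ AC
    B ↦ AA
    C ↦ AB  (constrained at step 1)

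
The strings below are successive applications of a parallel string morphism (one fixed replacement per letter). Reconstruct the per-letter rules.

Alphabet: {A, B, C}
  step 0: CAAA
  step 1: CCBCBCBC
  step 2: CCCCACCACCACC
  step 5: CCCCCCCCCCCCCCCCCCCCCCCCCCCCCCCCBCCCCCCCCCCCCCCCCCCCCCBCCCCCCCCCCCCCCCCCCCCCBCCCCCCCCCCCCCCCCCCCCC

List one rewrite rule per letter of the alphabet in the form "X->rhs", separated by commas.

A->BC, B->A, C->CC

  step 1 ⇒ step 2: CCBCBCBC ⇒ CC·CC·A·CC·A·CC·A·CC
    B ↦ A
    C ↦ CC
  step 0 ⇒ step 1: CAAA ⇒ CC·BC·BC·BC
    A ↦ BC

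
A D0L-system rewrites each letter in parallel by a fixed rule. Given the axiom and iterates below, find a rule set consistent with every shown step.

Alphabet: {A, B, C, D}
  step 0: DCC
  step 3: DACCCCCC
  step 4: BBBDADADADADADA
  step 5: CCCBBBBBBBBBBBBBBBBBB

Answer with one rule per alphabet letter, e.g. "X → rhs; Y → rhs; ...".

  step 4 ⇒ step 5: BBBDADADADADADA ⇒ C·C·C·B·BB·B·BB·B·BB·B·BB·B·BB·B·BB
    A ↦ BB
    B ↦ C
    D ↦ B
  step 3 ⇒ step 4: DACCCCCC ⇒ B·BB·DA·DA·DA·DA·DA·DA
    C ↦ DA

A->BB, B->C, C->DA, D->B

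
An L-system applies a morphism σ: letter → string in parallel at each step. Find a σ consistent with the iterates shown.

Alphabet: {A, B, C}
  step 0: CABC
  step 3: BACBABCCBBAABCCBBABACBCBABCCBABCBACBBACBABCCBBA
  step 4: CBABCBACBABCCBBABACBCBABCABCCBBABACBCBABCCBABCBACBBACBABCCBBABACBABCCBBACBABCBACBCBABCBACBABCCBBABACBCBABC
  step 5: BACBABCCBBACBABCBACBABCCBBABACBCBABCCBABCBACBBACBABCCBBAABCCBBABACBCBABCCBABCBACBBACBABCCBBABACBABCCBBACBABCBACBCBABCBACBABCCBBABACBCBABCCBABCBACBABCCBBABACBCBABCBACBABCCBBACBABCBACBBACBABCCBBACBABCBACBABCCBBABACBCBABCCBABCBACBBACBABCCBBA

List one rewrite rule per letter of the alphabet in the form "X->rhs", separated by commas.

  step 4 ⇒ step 5: CBABCBACBABCCBBABACBCBABCABCCBBABACBCBABCCBABCBACBBACBABCCBBABACBABCCBBACBABCBACBCBABCBACBABCCBBABACBCBABC ⇒ BA·CB·ABC·CB·BA·CB·ABC·BA·CB·ABC·CB·BA·BA·CB·CB·ABC·CB·ABC·BA·CB·BA·CB·ABC·CB·BA·ABC·CB·BA·BA·CB·CB·ABC·CB·ABC·BA·CB·BA·CB·ABC·CB·BA·BA·CB·ABC·CB·BA·CB·ABC·BA·CB·CB·ABC·BA·CB·ABC·CB·BA·BA·CB·CB·ABC·CB·ABC·BA·CB·ABC·CB·BA·BA·CB·CB·ABC·BA·CB·ABC·CB·BA·CB·ABC·BA·CB·BA·CB·ABC·CB·BA·CB·ABC·BA·CB·ABC·CB·BA·BA·CB·CB·ABC·CB·ABC·BA·CB·BA·CB·ABC·CB·BA
    A ↦ ABC
    B ↦ CB
    C ↦ BA

A->ABC, B->CB, C->BA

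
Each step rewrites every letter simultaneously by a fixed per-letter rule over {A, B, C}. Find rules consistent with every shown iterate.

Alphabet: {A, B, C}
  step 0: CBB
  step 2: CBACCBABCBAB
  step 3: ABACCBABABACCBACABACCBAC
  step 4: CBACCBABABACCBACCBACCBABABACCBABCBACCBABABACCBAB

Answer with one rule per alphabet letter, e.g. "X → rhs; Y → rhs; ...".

A->CB, B->AC, C->AB

  step 3 ⇒ step 4: ABACCBABABACCBACABACCBAC ⇒ CB·AC·CB·AB·AB·AC·CB·AC·CB·AC·CB·AB·AB·AC·CB·AB·CB·AC·CB·AB·AB·AC·CB·AB
    A ↦ CB
    B ↦ AC
    C ↦ AB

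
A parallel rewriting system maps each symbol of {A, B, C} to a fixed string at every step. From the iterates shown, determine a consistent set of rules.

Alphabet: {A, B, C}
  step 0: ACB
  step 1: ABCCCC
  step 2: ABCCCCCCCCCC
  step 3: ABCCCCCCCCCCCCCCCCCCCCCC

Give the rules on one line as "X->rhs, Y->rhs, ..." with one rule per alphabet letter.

  step 2 ⇒ step 3: ABCCCCCCCCCC ⇒ ABC·C·CC·CC·CC·CC·CC·CC·CC·CC·CC·CC
    A ↦ ABC
    B ↦ C
    C ↦ CC

A->ABC, B->C, C->CC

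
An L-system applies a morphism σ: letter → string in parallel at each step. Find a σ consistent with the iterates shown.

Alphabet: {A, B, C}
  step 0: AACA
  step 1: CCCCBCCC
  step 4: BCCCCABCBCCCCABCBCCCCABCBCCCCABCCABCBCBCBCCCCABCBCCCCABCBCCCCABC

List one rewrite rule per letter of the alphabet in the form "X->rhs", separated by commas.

A->CC, B->CA, C->BC

  step 0 ⇒ step 1: AACA ⇒ CC·CC·BC·CC
    A ↦ CC
    C ↦ BC
    B ↦ CA  (constrained at step 1)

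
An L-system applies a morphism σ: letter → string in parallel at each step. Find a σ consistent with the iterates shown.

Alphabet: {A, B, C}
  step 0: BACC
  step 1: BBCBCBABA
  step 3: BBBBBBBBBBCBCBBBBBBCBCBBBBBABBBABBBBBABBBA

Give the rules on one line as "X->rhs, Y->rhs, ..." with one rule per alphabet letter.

  step 0 ⇒ step 1: BACC ⇒ BB·CBC·BA·BA
    A ↦ CBC
    B ↦ BB
    C ↦ BA

A->CBC, B->BB, C->BA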